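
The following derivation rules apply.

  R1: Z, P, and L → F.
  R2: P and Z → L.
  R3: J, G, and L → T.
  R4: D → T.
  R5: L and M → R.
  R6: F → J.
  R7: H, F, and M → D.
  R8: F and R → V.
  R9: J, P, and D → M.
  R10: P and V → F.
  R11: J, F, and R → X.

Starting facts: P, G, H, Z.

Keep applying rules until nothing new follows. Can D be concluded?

D would need H, F, and M (R7), but M is never established.

No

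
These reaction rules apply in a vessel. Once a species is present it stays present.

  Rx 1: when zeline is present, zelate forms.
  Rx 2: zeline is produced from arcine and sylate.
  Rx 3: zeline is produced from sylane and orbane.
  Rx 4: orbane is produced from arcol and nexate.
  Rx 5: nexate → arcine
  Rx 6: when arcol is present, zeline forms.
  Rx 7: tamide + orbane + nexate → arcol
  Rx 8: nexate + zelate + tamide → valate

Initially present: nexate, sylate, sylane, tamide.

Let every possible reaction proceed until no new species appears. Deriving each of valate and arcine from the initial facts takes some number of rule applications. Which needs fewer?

arcine: nexate present → arcine forms (Rx 5). [1 rule application]
valate: nexate present → arcine forms (Rx 5). arcine and sylate present → zeline forms (Rx 2). zeline present → zelate forms (Rx 1). nexate, zelate, and tamide present → valate forms (Rx 8). [4 rule applications]
arcine needs fewer.

arcine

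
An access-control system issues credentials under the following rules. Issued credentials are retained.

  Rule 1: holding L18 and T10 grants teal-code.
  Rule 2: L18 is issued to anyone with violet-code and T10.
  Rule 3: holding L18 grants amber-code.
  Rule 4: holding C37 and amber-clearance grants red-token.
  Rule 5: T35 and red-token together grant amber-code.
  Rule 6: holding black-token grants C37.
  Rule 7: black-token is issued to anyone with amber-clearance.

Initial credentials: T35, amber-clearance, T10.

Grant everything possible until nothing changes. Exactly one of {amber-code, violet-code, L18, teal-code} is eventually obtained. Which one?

amber-code

Holding amber-clearance grants black-token (Rule 7).
Holding black-token grants C37 (Rule 6).
Holding C37 and amber-clearance grants red-token (Rule 4).
Holding T35 and red-token grants amber-code (Rule 5).
teal-code would need L18 and T10 (Rule 1), but L18 is never granted. No rule produces violet-code, and it is not given. L18 would need violet-code and T10 (Rule 2), but violet-code is never granted.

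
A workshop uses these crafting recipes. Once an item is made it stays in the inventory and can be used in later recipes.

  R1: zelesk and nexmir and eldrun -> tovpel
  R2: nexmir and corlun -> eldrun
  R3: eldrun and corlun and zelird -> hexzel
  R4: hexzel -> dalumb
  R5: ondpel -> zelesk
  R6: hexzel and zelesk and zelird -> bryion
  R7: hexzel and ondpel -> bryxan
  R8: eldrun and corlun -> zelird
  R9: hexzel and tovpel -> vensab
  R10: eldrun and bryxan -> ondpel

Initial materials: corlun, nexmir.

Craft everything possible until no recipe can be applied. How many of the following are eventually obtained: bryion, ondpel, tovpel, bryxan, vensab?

bryion would need hexzel, zelesk, and zelird (R6), but zelesk is never obtained.
ondpel would need eldrun and bryxan (R10), but bryxan is never obtained.
tovpel would need zelesk, nexmir, and eldrun (R1), but zelesk is never obtained.
bryxan would need hexzel and ondpel (R7), but ondpel is never obtained.
vensab would need hexzel and tovpel (R9), but tovpel is never obtained.
None of the 5 are reached.

0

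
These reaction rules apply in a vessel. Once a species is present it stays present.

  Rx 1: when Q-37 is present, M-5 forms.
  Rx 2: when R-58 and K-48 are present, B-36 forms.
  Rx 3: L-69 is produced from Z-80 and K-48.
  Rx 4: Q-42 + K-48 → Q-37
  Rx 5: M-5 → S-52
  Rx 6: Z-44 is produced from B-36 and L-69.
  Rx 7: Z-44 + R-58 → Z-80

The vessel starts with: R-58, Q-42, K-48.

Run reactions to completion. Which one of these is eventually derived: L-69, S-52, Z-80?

Q-42 and K-48 present → Q-37 forms (Rx 4).
Q-37 present → M-5 forms (Rx 1).
M-5 present → S-52 forms (Rx 5).
L-69 would need Z-80 and K-48 (Rx 3), but Z-80 never forms. Z-80 would need Z-44 and R-58 (Rx 7), but Z-44 never forms.

S-52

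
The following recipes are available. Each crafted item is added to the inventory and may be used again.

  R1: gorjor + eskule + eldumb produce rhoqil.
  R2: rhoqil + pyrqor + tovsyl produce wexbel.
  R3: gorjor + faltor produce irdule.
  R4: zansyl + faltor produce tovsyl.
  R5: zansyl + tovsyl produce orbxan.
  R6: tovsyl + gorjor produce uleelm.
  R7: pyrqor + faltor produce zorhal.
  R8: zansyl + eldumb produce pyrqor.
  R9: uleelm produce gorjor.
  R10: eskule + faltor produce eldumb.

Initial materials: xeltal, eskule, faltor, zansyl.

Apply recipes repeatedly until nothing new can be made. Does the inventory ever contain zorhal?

Yes

eskule + faltor → eldumb (R10).
zansyl + eldumb → pyrqor (R8).
Using R7, pyrqor and faltor make zorhal.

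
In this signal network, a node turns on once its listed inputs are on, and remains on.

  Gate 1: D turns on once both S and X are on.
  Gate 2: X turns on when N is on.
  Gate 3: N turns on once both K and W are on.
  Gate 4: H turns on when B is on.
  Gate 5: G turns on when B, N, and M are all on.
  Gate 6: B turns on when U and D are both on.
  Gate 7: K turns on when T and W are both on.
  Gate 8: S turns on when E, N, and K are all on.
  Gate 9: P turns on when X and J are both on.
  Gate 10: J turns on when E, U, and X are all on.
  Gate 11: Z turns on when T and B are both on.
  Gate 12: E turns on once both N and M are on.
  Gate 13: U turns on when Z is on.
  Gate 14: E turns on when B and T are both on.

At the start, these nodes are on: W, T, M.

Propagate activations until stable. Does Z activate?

Z would need T and B (Gate 11), but B never turns on.

No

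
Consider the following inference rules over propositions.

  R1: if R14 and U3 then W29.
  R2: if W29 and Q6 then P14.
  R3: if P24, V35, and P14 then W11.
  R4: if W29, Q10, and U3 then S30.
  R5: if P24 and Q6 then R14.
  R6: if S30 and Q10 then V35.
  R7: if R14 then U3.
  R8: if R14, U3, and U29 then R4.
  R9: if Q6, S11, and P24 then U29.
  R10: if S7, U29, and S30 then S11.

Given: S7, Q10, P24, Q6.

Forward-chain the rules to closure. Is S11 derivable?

No

S11 would need S7, U29, and S30 (R10), but U29 is never established.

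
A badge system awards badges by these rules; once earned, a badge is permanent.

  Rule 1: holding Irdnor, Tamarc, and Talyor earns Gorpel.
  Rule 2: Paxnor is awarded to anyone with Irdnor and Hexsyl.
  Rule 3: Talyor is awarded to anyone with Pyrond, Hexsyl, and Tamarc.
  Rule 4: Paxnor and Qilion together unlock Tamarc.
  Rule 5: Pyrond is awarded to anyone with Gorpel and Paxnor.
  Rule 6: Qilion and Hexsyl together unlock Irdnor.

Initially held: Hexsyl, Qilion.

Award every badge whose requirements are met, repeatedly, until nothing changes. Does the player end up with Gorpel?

No

Gorpel would need Irdnor, Tamarc, and Talyor (Rule 1), but Talyor is never earned.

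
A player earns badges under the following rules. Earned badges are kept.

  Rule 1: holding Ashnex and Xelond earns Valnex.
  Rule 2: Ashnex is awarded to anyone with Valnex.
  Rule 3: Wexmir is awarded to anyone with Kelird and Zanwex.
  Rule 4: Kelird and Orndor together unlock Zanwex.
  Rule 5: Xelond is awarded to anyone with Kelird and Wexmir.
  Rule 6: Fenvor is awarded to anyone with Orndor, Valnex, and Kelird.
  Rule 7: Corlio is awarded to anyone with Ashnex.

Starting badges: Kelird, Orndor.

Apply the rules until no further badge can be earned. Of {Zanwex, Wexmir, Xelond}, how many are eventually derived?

With Kelird and Orndor, Zanwex is earned (Rule 4).
With Kelird and Zanwex, Wexmir is earned (Rule 3).
With Kelird and Wexmir, Xelond is earned (Rule 5).
Zanwex: reached.
Wexmir: reached.
Xelond: reached.
All 3 are reached.

3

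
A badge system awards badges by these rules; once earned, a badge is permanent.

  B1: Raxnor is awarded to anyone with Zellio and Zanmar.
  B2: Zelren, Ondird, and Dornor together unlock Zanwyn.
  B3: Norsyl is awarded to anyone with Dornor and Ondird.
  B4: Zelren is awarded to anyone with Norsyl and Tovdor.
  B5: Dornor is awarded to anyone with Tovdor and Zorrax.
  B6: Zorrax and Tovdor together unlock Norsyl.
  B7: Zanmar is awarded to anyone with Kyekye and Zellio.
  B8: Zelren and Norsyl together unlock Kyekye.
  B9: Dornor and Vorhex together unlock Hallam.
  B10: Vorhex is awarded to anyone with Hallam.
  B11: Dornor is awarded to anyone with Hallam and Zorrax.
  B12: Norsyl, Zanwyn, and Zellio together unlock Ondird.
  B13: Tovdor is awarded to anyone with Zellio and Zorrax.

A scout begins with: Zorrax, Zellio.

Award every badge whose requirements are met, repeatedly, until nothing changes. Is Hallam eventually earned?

Hallam would need Dornor and Vorhex (B9), but Vorhex is never earned.

No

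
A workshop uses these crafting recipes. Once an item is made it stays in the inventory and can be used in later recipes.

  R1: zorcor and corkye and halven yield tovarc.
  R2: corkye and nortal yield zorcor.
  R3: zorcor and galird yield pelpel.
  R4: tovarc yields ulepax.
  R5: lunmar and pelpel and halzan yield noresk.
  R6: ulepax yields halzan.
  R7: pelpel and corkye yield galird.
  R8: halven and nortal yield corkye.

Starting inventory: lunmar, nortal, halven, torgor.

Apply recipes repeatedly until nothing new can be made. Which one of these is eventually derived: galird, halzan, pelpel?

halzan

halven and nortal → corkye (R8).
Using R2, corkye and nortal make zorcor.
zorcor and corkye and halven → tovarc (R1).
Using R4, tovarc makes ulepax.
ulepax → halzan (R6).
pelpel would need zorcor and galird (R3), but galird is never obtained. galird would need pelpel and corkye (R7), but pelpel is never obtained.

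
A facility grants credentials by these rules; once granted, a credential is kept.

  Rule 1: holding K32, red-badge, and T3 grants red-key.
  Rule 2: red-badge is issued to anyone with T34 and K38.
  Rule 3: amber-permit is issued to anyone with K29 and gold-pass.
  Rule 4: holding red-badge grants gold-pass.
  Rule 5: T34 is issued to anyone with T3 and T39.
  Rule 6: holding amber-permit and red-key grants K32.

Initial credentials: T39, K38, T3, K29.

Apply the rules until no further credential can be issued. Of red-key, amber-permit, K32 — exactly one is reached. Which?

Holding T3 and T39 grants T34 (Rule 5).
Holding T34 and K38 grants red-badge (Rule 2).
Holding red-badge grants gold-pass (Rule 4).
Holding K29 and gold-pass grants amber-permit (Rule 3).
K32 would need amber-permit and red-key (Rule 6), but red-key is never granted. red-key would need K32, red-badge, and T3 (Rule 1), but K32 is never granted.

amber-permit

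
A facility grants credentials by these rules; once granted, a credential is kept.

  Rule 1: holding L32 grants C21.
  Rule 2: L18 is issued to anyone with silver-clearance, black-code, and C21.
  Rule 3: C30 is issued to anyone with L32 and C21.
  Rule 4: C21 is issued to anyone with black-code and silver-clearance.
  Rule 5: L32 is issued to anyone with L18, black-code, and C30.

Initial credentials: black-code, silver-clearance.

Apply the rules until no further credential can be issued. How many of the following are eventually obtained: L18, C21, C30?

Holding black-code and silver-clearance grants C21 (Rule 4).
Holding silver-clearance, black-code, and C21 grants L18 (Rule 2).
L18: reached.
C21: reached.
C30 would need L32 and C21 (Rule 3), but L32 is never granted.
Reached: L18 and C21 — 2 of the 3.

2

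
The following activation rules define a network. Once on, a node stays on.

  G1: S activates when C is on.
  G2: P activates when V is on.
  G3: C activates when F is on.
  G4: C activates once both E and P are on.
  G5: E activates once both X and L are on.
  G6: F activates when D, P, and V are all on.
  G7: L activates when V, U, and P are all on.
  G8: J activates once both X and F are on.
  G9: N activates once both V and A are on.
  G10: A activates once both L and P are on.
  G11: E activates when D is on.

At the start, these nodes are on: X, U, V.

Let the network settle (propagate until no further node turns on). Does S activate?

Yes

G2: V on → P on.
V, U, and P are on, so L activates (G7).
G5: X and L on → E on.
E and P are on, so C activates (G4).
G1: C on → S on.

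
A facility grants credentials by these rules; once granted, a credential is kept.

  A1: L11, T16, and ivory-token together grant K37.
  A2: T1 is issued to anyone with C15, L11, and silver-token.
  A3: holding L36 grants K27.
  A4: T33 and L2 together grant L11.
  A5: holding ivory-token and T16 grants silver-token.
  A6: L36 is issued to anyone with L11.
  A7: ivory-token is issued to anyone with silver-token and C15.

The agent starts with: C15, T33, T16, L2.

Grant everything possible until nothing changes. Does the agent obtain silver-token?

No

silver-token would need ivory-token and T16 (A5), but ivory-token is never granted.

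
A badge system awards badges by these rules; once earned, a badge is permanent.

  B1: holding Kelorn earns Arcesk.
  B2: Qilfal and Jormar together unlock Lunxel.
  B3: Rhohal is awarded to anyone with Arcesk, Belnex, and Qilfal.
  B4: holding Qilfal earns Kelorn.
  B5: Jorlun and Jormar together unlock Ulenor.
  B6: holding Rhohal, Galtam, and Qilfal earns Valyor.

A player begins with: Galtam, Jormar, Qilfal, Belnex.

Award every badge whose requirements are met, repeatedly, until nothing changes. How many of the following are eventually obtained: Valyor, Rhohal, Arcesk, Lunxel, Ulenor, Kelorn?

With Qilfal, Kelorn is earned (B4).
With Qilfal and Jormar, Lunxel is earned (B2).
With Kelorn, Arcesk is earned (B1).
With Arcesk, Belnex, and Qilfal, Rhohal is earned (B3).
With Rhohal, Galtam, and Qilfal, Valyor is earned (B6).
Valyor: reached.
Rhohal: reached.
Arcesk: reached.
Lunxel: reached.
Ulenor would need Jorlun and Jormar (B5), but Jorlun is never earned.
Kelorn: reached.
Reached: Valyor, Rhohal, Arcesk, Lunxel, and Kelorn — 5 of the 6.

5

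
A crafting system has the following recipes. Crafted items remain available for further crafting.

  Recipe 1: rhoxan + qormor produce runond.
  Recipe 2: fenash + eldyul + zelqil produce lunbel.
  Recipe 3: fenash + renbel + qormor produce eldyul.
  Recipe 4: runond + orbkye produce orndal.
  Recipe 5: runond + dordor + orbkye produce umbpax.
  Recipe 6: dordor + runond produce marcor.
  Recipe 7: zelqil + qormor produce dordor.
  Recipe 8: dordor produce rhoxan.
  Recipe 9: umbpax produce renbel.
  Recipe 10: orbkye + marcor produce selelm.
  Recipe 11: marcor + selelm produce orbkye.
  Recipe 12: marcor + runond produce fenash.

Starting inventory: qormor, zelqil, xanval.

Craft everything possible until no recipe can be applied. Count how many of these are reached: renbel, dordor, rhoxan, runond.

zelqil + qormor → dordor (Recipe 7).
dordor → rhoxan (Recipe 8).
rhoxan + qormor → runond (Recipe 1).
renbel would need umbpax (Recipe 9), but umbpax is never obtained.
dordor: reached.
rhoxan: reached.
runond: reached.
Reached: dordor, rhoxan, and runond — 3 of the 4.

3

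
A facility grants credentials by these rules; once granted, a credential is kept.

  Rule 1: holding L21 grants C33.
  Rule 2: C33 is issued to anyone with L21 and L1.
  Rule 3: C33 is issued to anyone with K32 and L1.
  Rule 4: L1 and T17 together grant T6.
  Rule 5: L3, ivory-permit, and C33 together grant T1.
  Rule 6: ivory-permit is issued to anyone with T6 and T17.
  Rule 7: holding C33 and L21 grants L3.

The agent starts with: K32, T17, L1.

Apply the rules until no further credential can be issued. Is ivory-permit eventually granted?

Holding L1 and T17 grants T6 (Rule 4).
Holding T6 and T17 grants ivory-permit (Rule 6).

Yes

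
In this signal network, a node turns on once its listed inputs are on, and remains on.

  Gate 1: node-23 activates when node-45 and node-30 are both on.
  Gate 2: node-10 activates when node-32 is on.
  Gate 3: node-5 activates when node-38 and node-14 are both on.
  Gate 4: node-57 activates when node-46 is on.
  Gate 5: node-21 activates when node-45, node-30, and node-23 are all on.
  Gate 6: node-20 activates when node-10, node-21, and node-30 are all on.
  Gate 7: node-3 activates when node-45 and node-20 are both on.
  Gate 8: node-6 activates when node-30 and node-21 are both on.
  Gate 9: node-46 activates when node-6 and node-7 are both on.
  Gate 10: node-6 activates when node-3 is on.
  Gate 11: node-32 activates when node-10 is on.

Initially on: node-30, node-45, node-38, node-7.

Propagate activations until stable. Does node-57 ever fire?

node-45 and node-30 are on, so node-23 activates (Gate 1).
node-45, node-30, and node-23 are on, so node-21 activates (Gate 5).
node-30 and node-21 are on, so node-6 activates (Gate 8).
Gate 9: node-6 and node-7 on → node-46 on.
Gate 4: node-46 on → node-57 on.

Yes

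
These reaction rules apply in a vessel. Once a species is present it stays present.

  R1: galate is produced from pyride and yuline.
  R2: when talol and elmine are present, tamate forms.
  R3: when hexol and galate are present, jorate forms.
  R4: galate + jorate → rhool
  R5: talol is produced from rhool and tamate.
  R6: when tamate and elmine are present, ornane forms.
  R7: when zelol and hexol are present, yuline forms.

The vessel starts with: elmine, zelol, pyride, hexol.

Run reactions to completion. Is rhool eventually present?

zelol and hexol present → yuline forms (R7).
pyride and yuline present → galate forms (R1).
hexol and galate present → jorate forms (R3).
galate and jorate present → rhool forms (R4).

Yes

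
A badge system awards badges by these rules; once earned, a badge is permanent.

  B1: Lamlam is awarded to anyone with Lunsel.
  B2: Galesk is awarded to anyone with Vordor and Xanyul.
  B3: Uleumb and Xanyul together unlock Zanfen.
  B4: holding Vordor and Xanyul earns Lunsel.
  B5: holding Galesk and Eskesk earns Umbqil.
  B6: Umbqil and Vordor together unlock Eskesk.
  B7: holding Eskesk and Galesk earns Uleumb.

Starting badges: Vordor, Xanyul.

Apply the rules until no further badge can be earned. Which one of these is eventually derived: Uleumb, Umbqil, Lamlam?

With Vordor and Xanyul, Lunsel is earned (B4).
With Lunsel, Lamlam is earned (B1).
Umbqil would need Galesk and Eskesk (B5), but Eskesk is never earned. Uleumb would need Eskesk and Galesk (B7), but Eskesk is never earned.

Lamlam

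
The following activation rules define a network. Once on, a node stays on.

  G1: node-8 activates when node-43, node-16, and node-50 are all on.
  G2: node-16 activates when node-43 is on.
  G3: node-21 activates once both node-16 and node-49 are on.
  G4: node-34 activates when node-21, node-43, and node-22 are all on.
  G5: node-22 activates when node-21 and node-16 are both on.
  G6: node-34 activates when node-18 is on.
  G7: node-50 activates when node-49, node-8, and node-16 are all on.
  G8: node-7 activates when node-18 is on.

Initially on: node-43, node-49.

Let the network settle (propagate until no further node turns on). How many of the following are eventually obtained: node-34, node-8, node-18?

1

G2: node-43 on → node-16 on.
node-16 and node-49 are on, so node-21 activates (G3).
G5: node-21 and node-16 on → node-22 on.
node-21, node-43, and node-22 are on, so node-34 activates (G4).
node-34: reached.
node-8 would need node-43, node-16, and node-50 (G1), but node-50 never turns on.
No rule produces node-18, and it is not given.
Reached: node-34 — 1 of the 3.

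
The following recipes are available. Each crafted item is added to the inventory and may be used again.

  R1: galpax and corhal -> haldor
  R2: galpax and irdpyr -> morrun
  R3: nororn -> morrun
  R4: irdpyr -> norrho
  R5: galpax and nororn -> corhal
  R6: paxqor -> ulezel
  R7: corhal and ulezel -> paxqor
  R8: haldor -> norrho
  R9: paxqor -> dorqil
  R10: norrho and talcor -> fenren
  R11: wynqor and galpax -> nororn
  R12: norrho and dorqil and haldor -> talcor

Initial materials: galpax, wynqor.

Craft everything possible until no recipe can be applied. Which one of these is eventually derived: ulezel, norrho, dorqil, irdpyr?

norrho

wynqor and galpax -> nororn (R11).
Using R5, galpax and nororn make corhal.
galpax and corhal -> haldor (R1).
haldor -> norrho (R8).
dorqil would need paxqor (R9), but paxqor is never obtained. ulezel would need paxqor (R6), but paxqor is never obtained. No rule produces irdpyr, and it is not given.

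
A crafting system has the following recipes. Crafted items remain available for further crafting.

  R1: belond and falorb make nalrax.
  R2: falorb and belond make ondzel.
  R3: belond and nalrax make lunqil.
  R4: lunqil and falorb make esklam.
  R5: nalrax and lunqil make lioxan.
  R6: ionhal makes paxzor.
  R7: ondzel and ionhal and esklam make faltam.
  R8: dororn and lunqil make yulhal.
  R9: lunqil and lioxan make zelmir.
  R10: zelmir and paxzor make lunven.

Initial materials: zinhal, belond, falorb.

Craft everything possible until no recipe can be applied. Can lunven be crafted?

No

lunven would need zelmir and paxzor (R10), but paxzor is never obtained.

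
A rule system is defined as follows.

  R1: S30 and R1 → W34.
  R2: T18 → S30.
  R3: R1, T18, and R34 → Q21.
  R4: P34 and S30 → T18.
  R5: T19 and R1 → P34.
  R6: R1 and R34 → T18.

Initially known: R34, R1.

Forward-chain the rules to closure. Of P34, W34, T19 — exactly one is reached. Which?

From R1 and R34, R6 gives T18.
From T18, R2 gives S30.
S30 and R1 hold, so W34 follows (R1).
No rule produces T19, and it is not given. P34 would need T19 and R1 (R5), but T19 is never established.

W34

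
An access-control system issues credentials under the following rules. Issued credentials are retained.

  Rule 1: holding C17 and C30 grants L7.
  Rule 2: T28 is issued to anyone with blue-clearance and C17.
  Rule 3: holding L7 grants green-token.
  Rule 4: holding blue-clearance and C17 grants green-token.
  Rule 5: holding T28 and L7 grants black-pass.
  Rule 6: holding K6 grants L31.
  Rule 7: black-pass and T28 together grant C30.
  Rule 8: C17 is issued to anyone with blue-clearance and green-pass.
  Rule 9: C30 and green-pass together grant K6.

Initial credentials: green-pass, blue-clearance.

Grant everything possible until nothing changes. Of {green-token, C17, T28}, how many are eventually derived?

Holding blue-clearance and green-pass grants C17 (Rule 8).
Holding blue-clearance and C17 grants T28 (Rule 2).
Holding blue-clearance and C17 grants green-token (Rule 4).
green-token: reached.
C17: reached.
T28: reached.
All 3 are reached.

3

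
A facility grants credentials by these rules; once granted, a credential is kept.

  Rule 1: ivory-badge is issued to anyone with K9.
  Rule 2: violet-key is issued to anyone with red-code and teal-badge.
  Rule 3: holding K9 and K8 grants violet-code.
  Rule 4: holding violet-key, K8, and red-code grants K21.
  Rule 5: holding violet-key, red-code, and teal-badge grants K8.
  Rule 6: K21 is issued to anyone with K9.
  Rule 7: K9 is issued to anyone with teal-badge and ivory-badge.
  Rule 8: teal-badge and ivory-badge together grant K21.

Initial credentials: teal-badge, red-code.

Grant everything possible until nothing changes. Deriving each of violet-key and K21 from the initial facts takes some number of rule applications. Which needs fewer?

violet-key: Holding red-code and teal-badge grants violet-key (Rule 2). [1 rule application]
K21: Holding red-code and teal-badge grants violet-key (Rule 2). Holding violet-key, red-code, and teal-badge grants K8 (Rule 5). Holding violet-key, K8, and red-code grants K21 (Rule 4). [3 rule applications]
violet-key needs fewer.

violet-key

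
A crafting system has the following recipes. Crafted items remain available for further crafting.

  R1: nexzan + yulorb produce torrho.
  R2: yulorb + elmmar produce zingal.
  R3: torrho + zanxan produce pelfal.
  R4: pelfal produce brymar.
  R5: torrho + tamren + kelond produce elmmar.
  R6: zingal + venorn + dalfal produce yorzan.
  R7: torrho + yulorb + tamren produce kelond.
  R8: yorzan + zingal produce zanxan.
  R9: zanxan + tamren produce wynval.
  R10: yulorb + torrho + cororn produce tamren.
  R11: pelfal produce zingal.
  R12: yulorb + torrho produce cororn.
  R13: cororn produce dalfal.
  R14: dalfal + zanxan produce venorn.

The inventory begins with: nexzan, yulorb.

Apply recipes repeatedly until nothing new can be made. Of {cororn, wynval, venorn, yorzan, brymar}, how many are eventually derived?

nexzan + yulorb → torrho (R1).
yulorb + torrho → cororn (R12).
cororn: reached.
wynval would need zanxan and tamren (R9), but zanxan is never obtained.
venorn would need dalfal and zanxan (R14), but zanxan is never obtained.
yorzan would need zingal, venorn, and dalfal (R6), but venorn is never obtained.
brymar would need pelfal (R4), but pelfal is never obtained.
Reached: cororn — 1 of the 5.

1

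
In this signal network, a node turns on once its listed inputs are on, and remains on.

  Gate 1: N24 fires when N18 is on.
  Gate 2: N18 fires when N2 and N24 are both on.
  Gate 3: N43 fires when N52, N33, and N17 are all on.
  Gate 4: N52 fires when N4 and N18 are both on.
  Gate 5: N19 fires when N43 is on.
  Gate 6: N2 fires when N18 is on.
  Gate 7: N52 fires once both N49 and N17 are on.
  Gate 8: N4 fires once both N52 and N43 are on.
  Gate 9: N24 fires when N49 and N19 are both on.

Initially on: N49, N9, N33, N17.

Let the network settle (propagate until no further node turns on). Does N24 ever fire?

Yes

N49 and N17 are on, so N52 fires (Gate 7).
Gate 3: N52, N33, and N17 on → N43 on.
Gate 5: N43 on → N19 on.
Gate 9: N49 and N19 on → N24 on.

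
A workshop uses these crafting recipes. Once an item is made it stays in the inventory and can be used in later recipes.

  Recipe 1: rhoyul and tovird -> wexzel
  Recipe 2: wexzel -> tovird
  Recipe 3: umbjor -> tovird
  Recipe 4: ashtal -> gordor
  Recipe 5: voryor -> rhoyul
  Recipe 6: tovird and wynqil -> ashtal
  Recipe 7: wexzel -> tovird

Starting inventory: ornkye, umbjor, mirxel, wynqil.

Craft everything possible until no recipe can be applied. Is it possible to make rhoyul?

No

rhoyul would need voryor (Recipe 5), but voryor is never obtained.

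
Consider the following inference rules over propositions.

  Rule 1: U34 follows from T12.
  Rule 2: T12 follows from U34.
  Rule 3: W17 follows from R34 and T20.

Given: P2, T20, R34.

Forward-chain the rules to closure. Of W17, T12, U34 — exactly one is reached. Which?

W17

From R34 and T20, Rule 3 gives W17.
U34 would need T12 (Rule 1), but T12 is never established. T12 would need U34 (Rule 2), but U34 is never established.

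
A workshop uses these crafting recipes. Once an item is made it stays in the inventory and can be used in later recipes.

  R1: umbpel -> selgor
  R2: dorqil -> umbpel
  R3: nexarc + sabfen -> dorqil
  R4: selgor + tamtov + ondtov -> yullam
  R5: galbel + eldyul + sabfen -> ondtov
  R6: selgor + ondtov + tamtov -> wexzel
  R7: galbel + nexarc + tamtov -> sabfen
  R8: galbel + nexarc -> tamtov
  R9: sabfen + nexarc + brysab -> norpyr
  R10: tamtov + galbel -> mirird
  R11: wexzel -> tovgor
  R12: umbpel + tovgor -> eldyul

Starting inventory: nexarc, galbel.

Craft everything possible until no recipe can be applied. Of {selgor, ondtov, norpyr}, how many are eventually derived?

1

Using R8, galbel and nexarc make tamtov.
galbel + nexarc + tamtov -> sabfen (R7).
nexarc + sabfen -> dorqil (R3).
Using R2, dorqil makes umbpel.
Using R1, umbpel makes selgor.
selgor: reached.
ondtov would need galbel, eldyul, and sabfen (R5), but eldyul is never obtained.
norpyr would need sabfen, nexarc, and brysab (R9), but brysab is never obtained.
Reached: selgor — 1 of the 3.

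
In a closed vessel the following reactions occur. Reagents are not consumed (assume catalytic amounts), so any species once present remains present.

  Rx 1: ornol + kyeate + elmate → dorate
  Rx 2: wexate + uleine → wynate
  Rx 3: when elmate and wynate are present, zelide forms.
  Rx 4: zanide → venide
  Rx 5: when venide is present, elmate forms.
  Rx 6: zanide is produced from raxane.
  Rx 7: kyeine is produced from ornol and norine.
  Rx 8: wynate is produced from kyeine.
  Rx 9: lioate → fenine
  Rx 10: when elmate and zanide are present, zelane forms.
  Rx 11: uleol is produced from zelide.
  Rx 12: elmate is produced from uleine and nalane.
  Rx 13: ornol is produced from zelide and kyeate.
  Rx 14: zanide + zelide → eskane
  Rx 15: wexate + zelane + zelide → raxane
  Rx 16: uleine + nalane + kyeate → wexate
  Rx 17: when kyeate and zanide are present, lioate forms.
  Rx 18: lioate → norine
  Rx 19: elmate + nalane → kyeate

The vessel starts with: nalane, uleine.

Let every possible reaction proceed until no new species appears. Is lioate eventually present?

No

lioate would need kyeate and zanide (Rx 17), but zanide never forms.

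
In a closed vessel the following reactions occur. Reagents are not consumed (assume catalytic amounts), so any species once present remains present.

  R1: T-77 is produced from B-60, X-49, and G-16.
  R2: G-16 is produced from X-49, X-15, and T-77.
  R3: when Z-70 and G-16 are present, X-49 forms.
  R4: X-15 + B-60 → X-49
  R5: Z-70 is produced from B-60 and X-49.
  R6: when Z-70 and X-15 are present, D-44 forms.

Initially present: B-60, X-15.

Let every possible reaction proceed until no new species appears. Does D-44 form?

X-15 and B-60 present → X-49 forms (R4).
B-60 and X-49 present → Z-70 forms (R5).
Z-70 and X-15 present → D-44 forms (R6).

Yes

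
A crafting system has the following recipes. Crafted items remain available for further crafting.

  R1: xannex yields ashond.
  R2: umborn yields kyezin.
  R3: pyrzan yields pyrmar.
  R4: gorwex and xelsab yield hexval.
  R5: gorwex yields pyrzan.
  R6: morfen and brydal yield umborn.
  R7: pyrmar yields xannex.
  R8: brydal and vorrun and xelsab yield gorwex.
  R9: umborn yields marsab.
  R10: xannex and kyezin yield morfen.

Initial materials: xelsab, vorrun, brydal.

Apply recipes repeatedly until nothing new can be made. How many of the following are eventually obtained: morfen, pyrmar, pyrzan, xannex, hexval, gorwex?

Using R8, brydal, vorrun, and xelsab make gorwex.
gorwex → pyrzan (R5).
gorwex and xelsab → hexval (R4).
pyrzan → pyrmar (R3).
pyrmar → xannex (R7).
morfen would need xannex and kyezin (R10), but kyezin is never obtained.
pyrmar: reached.
pyrzan: reached.
xannex: reached.
hexval: reached.
gorwex: reached.
Reached: pyrmar, pyrzan, xannex, hexval, and gorwex — 5 of the 6.

5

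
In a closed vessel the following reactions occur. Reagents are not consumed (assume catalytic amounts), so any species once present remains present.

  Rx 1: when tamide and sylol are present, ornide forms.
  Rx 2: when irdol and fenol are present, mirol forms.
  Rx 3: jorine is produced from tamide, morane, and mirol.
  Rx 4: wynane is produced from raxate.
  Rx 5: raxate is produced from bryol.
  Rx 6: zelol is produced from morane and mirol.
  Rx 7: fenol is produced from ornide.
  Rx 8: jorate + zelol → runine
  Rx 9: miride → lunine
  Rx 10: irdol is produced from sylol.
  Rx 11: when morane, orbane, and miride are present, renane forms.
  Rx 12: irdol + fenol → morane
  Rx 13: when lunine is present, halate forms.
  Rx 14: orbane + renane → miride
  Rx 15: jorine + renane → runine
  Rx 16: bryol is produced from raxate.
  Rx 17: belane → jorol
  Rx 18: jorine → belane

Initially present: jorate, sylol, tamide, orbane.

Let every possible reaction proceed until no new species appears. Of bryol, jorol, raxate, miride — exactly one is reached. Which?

jorol

tamide and sylol present → ornide forms (Rx 1).
sylol present → irdol forms (Rx 10).
ornide present → fenol forms (Rx 7).
irdol and fenol present → mirol forms (Rx 2).
irdol and fenol present → morane forms (Rx 12).
tamide, morane, and mirol present → jorine forms (Rx 3).
jorine present → belane forms (Rx 18).
belane present → jorol forms (Rx 17).
raxate would need bryol (Rx 5), but bryol never forms. miride would need orbane and renane (Rx 14), but renane never forms. bryol would need raxate (Rx 16), but raxate never forms.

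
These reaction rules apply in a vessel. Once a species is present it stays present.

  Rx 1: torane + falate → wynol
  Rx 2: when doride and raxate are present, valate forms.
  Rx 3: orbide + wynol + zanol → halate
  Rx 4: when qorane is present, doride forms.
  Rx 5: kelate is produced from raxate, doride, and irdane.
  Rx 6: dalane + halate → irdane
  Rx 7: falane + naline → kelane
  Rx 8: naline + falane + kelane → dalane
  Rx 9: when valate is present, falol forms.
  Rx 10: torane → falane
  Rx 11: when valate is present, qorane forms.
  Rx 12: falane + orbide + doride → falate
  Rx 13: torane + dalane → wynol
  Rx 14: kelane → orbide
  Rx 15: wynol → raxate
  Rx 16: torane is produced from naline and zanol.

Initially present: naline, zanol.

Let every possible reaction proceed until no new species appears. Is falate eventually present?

falate would need falane, orbide, and doride (Rx 12), but doride never forms.

No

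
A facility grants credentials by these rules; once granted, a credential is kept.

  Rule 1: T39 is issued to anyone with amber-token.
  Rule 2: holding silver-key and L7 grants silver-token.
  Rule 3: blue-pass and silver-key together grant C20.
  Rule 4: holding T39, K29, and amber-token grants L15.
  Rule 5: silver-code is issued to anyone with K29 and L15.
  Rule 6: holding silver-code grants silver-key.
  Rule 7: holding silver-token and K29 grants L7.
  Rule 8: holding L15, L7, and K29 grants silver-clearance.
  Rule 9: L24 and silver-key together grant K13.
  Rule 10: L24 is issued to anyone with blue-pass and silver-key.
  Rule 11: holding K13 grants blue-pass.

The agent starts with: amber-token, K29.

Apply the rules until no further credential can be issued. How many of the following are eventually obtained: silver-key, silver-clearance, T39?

2

Holding amber-token grants T39 (Rule 1).
Holding T39, K29, and amber-token grants L15 (Rule 4).
Holding K29 and L15 grants silver-code (Rule 5).
Holding silver-code grants silver-key (Rule 6).
silver-key: reached.
silver-clearance would need L15, L7, and K29 (Rule 8), but L7 is never granted.
T39: reached.
Reached: silver-key and T39 — 2 of the 3.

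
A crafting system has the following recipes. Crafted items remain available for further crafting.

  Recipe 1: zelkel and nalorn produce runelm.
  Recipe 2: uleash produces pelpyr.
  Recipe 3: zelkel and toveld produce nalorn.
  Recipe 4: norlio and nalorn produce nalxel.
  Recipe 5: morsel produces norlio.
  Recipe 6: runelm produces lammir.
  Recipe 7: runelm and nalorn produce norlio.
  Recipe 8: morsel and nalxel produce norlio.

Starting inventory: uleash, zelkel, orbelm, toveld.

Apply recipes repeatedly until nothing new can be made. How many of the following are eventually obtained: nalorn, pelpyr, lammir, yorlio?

zelkel and toveld → nalorn (Recipe 3).
uleash → pelpyr (Recipe 2).
zelkel and nalorn → runelm (Recipe 1).
Using Recipe 6, runelm makes lammir.
nalorn: reached.
pelpyr: reached.
lammir: reached.
No rule produces yorlio, and it is not given.
Reached: nalorn, pelpyr, and lammir — 3 of the 4.

3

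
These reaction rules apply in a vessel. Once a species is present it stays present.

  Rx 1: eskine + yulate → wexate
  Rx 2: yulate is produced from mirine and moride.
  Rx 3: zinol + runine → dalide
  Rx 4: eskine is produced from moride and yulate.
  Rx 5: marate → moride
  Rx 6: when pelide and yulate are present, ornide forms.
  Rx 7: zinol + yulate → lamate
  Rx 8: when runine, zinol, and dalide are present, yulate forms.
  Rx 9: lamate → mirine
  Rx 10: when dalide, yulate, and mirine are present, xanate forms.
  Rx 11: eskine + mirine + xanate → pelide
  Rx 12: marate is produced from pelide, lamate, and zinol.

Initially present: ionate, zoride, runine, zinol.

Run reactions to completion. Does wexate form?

wexate would need eskine and yulate (Rx 1), but eskine never forms.

No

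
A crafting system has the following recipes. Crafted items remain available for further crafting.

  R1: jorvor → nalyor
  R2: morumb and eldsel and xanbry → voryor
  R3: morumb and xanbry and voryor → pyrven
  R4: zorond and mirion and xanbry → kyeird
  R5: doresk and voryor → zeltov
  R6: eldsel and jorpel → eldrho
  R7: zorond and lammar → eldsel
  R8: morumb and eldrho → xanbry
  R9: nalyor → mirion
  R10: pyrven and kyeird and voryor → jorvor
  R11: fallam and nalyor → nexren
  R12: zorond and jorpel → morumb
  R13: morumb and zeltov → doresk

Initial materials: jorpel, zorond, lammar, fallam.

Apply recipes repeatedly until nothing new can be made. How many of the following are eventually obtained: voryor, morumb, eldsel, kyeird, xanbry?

4

zorond and jorpel → morumb (R12).
zorond and lammar → eldsel (R7).
eldsel and jorpel → eldrho (R6).
morumb and eldrho → xanbry (R8).
morumb and eldsel and xanbry → voryor (R2).
voryor: reached.
morumb: reached.
eldsel: reached.
kyeird would need zorond, mirion, and xanbry (R4), but mirion is never obtained.
xanbry: reached.
Reached: voryor, morumb, eldsel, and xanbry — 4 of the 5.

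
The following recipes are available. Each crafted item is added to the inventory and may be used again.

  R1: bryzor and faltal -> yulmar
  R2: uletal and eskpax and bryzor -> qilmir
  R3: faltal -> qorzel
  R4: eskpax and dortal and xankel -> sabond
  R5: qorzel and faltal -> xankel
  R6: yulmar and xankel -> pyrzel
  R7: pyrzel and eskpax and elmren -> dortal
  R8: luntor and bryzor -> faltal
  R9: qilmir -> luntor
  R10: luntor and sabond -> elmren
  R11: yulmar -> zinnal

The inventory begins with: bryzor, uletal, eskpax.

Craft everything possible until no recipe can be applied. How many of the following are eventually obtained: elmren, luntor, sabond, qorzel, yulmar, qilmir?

4

Using R2, uletal, eskpax, and bryzor make qilmir.
qilmir -> luntor (R9).
Using R8, luntor and bryzor make faltal.
faltal -> qorzel (R3).
bryzor and faltal -> yulmar (R1).
elmren would need luntor and sabond (R10), but sabond is never obtained.
luntor: reached.
sabond would need eskpax, dortal, and xankel (R4), but dortal is never obtained.
qorzel: reached.
yulmar: reached.
qilmir: reached.
Reached: luntor, qorzel, yulmar, and qilmir — 4 of the 6.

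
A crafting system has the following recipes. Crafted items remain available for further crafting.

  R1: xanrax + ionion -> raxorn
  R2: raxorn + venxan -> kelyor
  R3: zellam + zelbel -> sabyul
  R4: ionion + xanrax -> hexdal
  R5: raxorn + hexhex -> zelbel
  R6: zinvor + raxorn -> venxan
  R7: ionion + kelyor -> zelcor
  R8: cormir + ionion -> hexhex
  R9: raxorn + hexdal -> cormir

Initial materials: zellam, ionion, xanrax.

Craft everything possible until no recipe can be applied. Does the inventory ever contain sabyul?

ionion + xanrax -> hexdal (R4).
xanrax + ionion -> raxorn (R1).
raxorn + hexdal -> cormir (R9).
Using R8, cormir and ionion make hexhex.
Using R5, raxorn and hexhex make zelbel.
Using R3, zellam and zelbel make sabyul.

Yes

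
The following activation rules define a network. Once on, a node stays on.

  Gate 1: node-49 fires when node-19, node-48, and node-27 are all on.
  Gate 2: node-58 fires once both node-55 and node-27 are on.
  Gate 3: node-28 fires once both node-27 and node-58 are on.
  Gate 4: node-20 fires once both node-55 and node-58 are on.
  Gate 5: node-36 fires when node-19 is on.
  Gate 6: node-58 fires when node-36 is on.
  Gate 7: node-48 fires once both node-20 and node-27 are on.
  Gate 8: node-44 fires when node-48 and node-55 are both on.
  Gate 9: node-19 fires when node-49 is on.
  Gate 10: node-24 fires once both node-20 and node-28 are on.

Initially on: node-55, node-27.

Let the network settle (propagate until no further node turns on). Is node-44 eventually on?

node-55 and node-27 are on, so node-58 fires (Gate 2).
Gate 4: node-55 and node-58 on → node-20 on.
Gate 7: node-20 and node-27 on → node-48 on.
Gate 8: node-48 and node-55 on → node-44 on.

Yes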